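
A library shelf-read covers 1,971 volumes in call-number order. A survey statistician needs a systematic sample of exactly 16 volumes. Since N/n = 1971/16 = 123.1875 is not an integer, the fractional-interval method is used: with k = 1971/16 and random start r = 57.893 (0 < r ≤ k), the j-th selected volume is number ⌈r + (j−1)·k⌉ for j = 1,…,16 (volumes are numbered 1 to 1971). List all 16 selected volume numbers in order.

j=1: r + 0k = 57.893 → ⌈·⌉ = 58
j=2: r + 1k = 181.0805 → ⌈·⌉ = 182
j=3: r + 2k = 304.268 → ⌈·⌉ = 305
j=4: r + 3k = 427.4555 → ⌈·⌉ = 428
j=5: r + 4k = 550.643 → ⌈·⌉ = 551
j=6: r + 5k = 673.8305 → ⌈·⌉ = 674
j=7: r + 6k = 797.018 → ⌈·⌉ = 798
j=8: r + 7k = 920.2055 → ⌈·⌉ = 921
j=9: r + 8k = 1043.393 → ⌈·⌉ = 1044
j=10: r + 9k = 1166.5805 → ⌈·⌉ = 1167
j=11: r + 10k = 1289.768 → ⌈·⌉ = 1290
j=12: r + 11k = 1412.9555 → ⌈·⌉ = 1413
j=13: r + 12k = 1536.143 → ⌈·⌉ = 1537
j=14: r + 13k = 1659.3305 → ⌈·⌉ = 1660
j=15: r + 14k = 1782.518 → ⌈·⌉ = 1783
j=16: r + 15k = 1905.7055 → ⌈·⌉ = 1906

58, 182, 305, 428, 551, 674, 798, 921, 1044, 1167, 1290, 1413, 1537, 1660, 1783, 1906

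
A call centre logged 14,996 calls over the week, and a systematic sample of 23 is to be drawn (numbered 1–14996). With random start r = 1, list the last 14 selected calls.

5869, 6521, 7173, 7825, 8477, 9129, 9781, 10433, 11085, 11737, 12389, 13041, 13693, 14345

k = N/n = 14996/23 = 652
10th selection = 1 + 9×652 = 5869
11th: 5869 + 652 = 6521
12th: 6521 + 652 = 7173
13th: 7173 + 652 = 7825
14th: 7825 + 652 = 8477
15th: 8477 + 652 = 9129
16th: 9129 + 652 = 9781
17th: 9781 + 652 = 10433
18th: 10433 + 652 = 11085
19th: 11085 + 652 = 11737
20th: 11737 + 652 = 12389
21st: 12389 + 652 = 13041
22nd: 13041 + 652 = 13693
23rd: 13693 + 652 = 14345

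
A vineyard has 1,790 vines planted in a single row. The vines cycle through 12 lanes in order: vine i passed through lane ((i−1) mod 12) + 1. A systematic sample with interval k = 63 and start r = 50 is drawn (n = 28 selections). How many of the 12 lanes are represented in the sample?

4

Consecutive selections differ by k = 63, so their lane numbers differ by 63 mod 12 = 3.
gcd(63, 12) = 3, so the sample visits 12/3 = 4 distinct residues mod 12.
Start 50 is lane 2; the lanes hit are 2, 5, 8, 11.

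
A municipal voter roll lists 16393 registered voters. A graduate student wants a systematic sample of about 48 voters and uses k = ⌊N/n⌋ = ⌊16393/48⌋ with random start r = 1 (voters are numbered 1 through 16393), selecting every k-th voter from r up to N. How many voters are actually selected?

49

k = ⌊16393/48⌋ = 341
Achieved size = ⌊(16393 − 1)/341⌋ + 1 = ⌊16392/341⌋ + 1 = 48 + 1 = 49
(last selection: 1 + 48×341 = 16369 ≤ 16393; next would be 16710 > 16393)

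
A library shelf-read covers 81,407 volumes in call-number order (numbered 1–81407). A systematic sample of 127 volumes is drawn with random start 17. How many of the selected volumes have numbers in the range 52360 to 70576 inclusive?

29

k = 81407/127 = 641
First selection ≥ 52360: 17 + ⌈(52360−17)/641⌉·641 = 17 + 82×641 = 52579
Last selection ≤ 70576: 17 + ⌊(70576−17)/641⌋·641 = 17 + 110×641 = 70527
Count = 110 − 82 + 1 = 29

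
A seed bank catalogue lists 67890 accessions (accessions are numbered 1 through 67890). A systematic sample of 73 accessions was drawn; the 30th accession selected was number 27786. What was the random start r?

k = 67890/73 = 930
r = 27786 − (30−1)×930 = 27786 − 26970 = 816

816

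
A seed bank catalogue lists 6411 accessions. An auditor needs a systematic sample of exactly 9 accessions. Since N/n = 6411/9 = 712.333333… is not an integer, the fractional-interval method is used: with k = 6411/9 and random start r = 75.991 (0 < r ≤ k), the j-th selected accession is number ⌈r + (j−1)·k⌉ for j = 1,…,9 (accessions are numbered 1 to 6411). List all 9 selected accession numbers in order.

j=1: r + 0k = 75.991 → ⌈·⌉ = 76
j=2: r + 1k = 788.324333… → ⌈·⌉ = 789
j=3: r + 2k = 1500.657666… → ⌈·⌉ = 1501
j=4: r + 3k = 2212.991 → ⌈·⌉ = 2213
j=5: r + 4k = 2925.324333… → ⌈·⌉ = 2926
j=6: r + 5k = 3637.657666… → ⌈·⌉ = 3638
j=7: r + 6k = 4349.991 → ⌈·⌉ = 4350
j=8: r + 7k = 5062.324333… → ⌈·⌉ = 5063
j=9: r + 8k = 5774.657666… → ⌈·⌉ = 5775

76, 789, 1501, 2213, 2926, 3638, 4350, 5063, 5775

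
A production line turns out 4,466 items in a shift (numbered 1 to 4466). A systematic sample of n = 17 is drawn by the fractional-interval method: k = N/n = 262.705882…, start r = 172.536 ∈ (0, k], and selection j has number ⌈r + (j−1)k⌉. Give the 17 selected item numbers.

173, 436, 698, 961, 1224, 1487, 1749, 2012, 2275, 2537, 2800, 3063, 3326, 3588, 3851, 4114, 4376

j=1: r + 0k = 172.536 → ⌈·⌉ = 173
j=2: r + 1k = 435.241882… → ⌈·⌉ = 436
j=3: r + 2k = 697.947764… → ⌈·⌉ = 698
j=4: r + 3k = 960.653647… → ⌈·⌉ = 961
j=5: r + 4k = 1223.359529… → ⌈·⌉ = 1224
j=6: r + 5k = 1486.065411… → ⌈·⌉ = 1487
j=7: r + 6k = 1748.771294… → ⌈·⌉ = 1749
j=8: r + 7k = 2011.477176… → ⌈·⌉ = 2012
j=9: r + 8k = 2274.183058… → ⌈·⌉ = 2275
j=10: r + 9k = 2536.888941… → ⌈·⌉ = 2537
j=11: r + 10k = 2799.594823… → ⌈·⌉ = 2800
j=12: r + 11k = 3062.300705… → ⌈·⌉ = 3063
j=13: r + 12k = 3325.006588… → ⌈·⌉ = 3326
j=14: r + 13k = 3587.712470… → ⌈·⌉ = 3588
j=15: r + 14k = 3850.418352… → ⌈·⌉ = 3851
j=16: r + 15k = 4113.124235… → ⌈·⌉ = 4114
j=17: r + 16k = 4375.830117… → ⌈·⌉ = 4376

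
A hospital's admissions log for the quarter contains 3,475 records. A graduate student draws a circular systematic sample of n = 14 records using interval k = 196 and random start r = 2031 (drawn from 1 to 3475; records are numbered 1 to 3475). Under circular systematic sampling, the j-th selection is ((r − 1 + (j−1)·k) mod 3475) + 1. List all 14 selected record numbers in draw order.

Selection 1: 2031
Selection 2: 2031 + 196 = 2227
Selection 3: 2227 + 196 = 2423
Selection 4: 2423 + 196 = 2619
Selection 5: 2619 + 196 = 2815
Selection 6: 2815 + 196 = 3011
Selection 7: 3011 + 196 = 3207
Selection 8: 3207 + 196 = 3403
Selection 9: 3403 + 196 = 3599 → 3599 − 3475 = 124
Selection 10: 124 + 196 = 320
Selection 11: 320 + 196 = 516
Selection 12: 516 + 196 = 712
Selection 13: 712 + 196 = 908
Selection 14: 908 + 196 = 1104

2031, 2227, 2423, 2619, 2815, 3011, 3207, 3403, 124, 320, 516, 712, 908, 1104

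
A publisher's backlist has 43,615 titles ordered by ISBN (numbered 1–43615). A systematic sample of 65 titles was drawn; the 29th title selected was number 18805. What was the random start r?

17

k = 43615/65 = 671
r = 18805 − (29−1)×671 = 18805 − 18788 = 17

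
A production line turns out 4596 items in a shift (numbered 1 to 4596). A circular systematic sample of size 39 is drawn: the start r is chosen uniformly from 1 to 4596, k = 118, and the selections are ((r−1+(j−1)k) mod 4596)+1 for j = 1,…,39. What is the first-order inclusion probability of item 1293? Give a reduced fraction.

13/1532

For each position j, as r ranges over 1…4596 the j-th selection hits every item exactly once, so item 1293 is selected for exactly 39 of the 4596 starts.
Inclusion probability = 39/4596 = 13/1532.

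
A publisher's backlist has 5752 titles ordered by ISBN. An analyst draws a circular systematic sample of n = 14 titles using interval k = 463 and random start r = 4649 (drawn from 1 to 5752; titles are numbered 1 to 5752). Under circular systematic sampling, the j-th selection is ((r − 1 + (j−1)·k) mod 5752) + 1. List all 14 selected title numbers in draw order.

Selection 1: 4649
Selection 2: 4649 + 463 = 5112
Selection 3: 5112 + 463 = 5575
Selection 4: 5575 + 463 = 6038 → 6038 − 5752 = 286
Selection 5: 286 + 463 = 749
Selection 6: 749 + 463 = 1212
Selection 7: 1212 + 463 = 1675
Selection 8: 1675 + 463 = 2138
Selection 9: 2138 + 463 = 2601
Selection 10: 2601 + 463 = 3064
Selection 11: 3064 + 463 = 3527
Selection 12: 3527 + 463 = 3990
Selection 13: 3990 + 463 = 4453
Selection 14: 4453 + 463 = 4916

4649, 5112, 5575, 286, 749, 1212, 1675, 2138, 2601, 3064, 3527, 3990, 4453, 4916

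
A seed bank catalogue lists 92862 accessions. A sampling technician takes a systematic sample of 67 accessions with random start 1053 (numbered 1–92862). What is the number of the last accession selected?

k = 92862/67 = 1386
67th selection = r + (67−1)·k = 1053 + 66×1386 = 1053 + 91476 = 92529

92529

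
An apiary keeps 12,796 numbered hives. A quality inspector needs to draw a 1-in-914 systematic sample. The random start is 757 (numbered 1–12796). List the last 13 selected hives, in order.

2nd selection = 757 + 1×914 = 1671
3rd: 1671 + 914 = 2585
4th: 2585 + 914 = 3499
5th: 3499 + 914 = 4413
6th: 4413 + 914 = 5327
7th: 5327 + 914 = 6241
8th: 6241 + 914 = 7155
9th: 7155 + 914 = 8069
10th: 8069 + 914 = 8983
11th: 8983 + 914 = 9897
12th: 9897 + 914 = 10811
13th: 10811 + 914 = 11725
14th: 11725 + 914 = 12639

1671, 2585, 3499, 4413, 5327, 6241, 7155, 8069, 8983, 9897, 10811, 11725, 12639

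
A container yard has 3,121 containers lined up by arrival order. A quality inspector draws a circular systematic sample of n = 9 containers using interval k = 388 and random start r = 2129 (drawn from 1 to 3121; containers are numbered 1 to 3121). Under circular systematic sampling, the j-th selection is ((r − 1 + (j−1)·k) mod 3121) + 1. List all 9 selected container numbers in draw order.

Selection 1: 2129
Selection 2: 2129 + 388 = 2517
Selection 3: 2517 + 388 = 2905
Selection 4: 2905 + 388 = 3293 → 3293 − 3121 = 172
Selection 5: 172 + 388 = 560
Selection 6: 560 + 388 = 948
Selection 7: 948 + 388 = 1336
Selection 8: 1336 + 388 = 1724
Selection 9: 1724 + 388 = 2112

2129, 2517, 2905, 172, 560, 948, 1336, 1724, 2112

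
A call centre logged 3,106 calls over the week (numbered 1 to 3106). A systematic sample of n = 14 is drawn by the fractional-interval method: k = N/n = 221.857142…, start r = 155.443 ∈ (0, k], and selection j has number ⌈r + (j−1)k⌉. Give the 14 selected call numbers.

j=1: r + 0k = 155.443 → ⌈·⌉ = 156
j=2: r + 1k = 377.300142… → ⌈·⌉ = 378
j=3: r + 2k = 599.157285… → ⌈·⌉ = 600
j=4: r + 3k = 821.014428… → ⌈·⌉ = 822
j=5: r + 4k = 1042.871571… → ⌈·⌉ = 1043
j=6: r + 5k = 1264.728714… → ⌈·⌉ = 1265
j=7: r + 6k = 1486.585857… → ⌈·⌉ = 1487
j=8: r + 7k = 1708.443 → ⌈·⌉ = 1709
j=9: r + 8k = 1930.300142… → ⌈·⌉ = 1931
j=10: r + 9k = 2152.157285… → ⌈·⌉ = 2153
j=11: r + 10k = 2374.014428… → ⌈·⌉ = 2375
j=12: r + 11k = 2595.871571… → ⌈·⌉ = 2596
j=13: r + 12k = 2817.728714… → ⌈·⌉ = 2818
j=14: r + 13k = 3039.585857… → ⌈·⌉ = 3040

156, 378, 600, 822, 1043, 1265, 1487, 1709, 1931, 2153, 2375, 2596, 2818, 3040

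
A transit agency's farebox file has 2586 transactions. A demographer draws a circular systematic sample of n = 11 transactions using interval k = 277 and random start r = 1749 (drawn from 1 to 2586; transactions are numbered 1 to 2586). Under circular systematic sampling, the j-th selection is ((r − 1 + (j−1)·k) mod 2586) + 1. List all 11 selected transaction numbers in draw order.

1749, 2026, 2303, 2580, 271, 548, 825, 1102, 1379, 1656, 1933

Selection 1: 1749
Selection 2: 1749 + 277 = 2026
Selection 3: 2026 + 277 = 2303
Selection 4: 2303 + 277 = 2580
Selection 5: 2580 + 277 = 2857 → 2857 − 2586 = 271
Selection 6: 271 + 277 = 548
Selection 7: 548 + 277 = 825
Selection 8: 825 + 277 = 1102
Selection 9: 1102 + 277 = 1379
Selection 10: 1379 + 277 = 1656
Selection 11: 1656 + 277 = 1933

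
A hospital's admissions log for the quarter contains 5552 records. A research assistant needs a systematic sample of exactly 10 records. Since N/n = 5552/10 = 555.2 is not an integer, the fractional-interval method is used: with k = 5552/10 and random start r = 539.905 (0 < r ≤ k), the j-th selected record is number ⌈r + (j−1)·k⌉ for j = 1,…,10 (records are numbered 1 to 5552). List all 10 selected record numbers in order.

j=1: r + 0k = 539.905 → ⌈·⌉ = 540
j=2: r + 1k = 1095.105 → ⌈·⌉ = 1096
j=3: r + 2k = 1650.305 → ⌈·⌉ = 1651
j=4: r + 3k = 2205.505 → ⌈·⌉ = 2206
j=5: r + 4k = 2760.705 → ⌈·⌉ = 2761
j=6: r + 5k = 3315.905 → ⌈·⌉ = 3316
j=7: r + 6k = 3871.105 → ⌈·⌉ = 3872
j=8: r + 7k = 4426.305 → ⌈·⌉ = 4427
j=9: r + 8k = 4981.505 → ⌈·⌉ = 4982
j=10: r + 9k = 5536.705 → ⌈·⌉ = 5537

540, 1096, 1651, 2206, 2761, 3316, 3872, 4427, 4982, 5537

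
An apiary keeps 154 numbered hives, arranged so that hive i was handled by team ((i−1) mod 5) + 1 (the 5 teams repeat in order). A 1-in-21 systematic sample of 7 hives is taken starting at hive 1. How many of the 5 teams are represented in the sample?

Consecutive selections differ by k = 21, so their team numbers differ by 21 mod 5 = 1.
gcd(21, 5) = 1, so the sample visits 5/1 = 5 distinct residues mod 5.
Start 1 is team 1; the teams hit are 1, 2, 3, 4, 5.

5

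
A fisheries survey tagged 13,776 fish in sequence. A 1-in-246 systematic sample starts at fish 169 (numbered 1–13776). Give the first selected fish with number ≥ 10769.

k = 246
Steps past start: ⌈(10769 − 169)/246⌉ = ⌈10600/246⌉ = 44
Selected fish: 169 + 44×246 = 10993

10993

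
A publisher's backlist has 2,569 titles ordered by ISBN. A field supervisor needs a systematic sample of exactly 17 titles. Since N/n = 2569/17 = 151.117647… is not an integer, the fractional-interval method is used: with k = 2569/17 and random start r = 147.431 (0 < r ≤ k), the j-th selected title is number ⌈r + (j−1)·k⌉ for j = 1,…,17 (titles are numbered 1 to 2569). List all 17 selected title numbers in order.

j=1: r + 0k = 147.431 → ⌈·⌉ = 148
j=2: r + 1k = 298.548647… → ⌈·⌉ = 299
j=3: r + 2k = 449.666294… → ⌈·⌉ = 450
j=4: r + 3k = 600.783941… → ⌈·⌉ = 601
j=5: r + 4k = 751.901588… → ⌈·⌉ = 752
j=6: r + 5k = 903.019235… → ⌈·⌉ = 904
j=7: r + 6k = 1054.136882… → ⌈·⌉ = 1055
j=8: r + 7k = 1205.254529… → ⌈·⌉ = 1206
j=9: r + 8k = 1356.372176… → ⌈·⌉ = 1357
j=10: r + 9k = 1507.489823… → ⌈·⌉ = 1508
j=11: r + 10k = 1658.607470… → ⌈·⌉ = 1659
j=12: r + 11k = 1809.725117… → ⌈·⌉ = 1810
j=13: r + 12k = 1960.842764… → ⌈·⌉ = 1961
j=14: r + 13k = 2111.960411… → ⌈·⌉ = 2112
j=15: r + 14k = 2263.078058… → ⌈·⌉ = 2264
j=16: r + 15k = 2414.195705… → ⌈·⌉ = 2415
j=17: r + 16k = 2565.313352… → ⌈·⌉ = 2566

148, 299, 450, 601, 752, 904, 1055, 1206, 1357, 1508, 1659, 1810, 1961, 2112, 2264, 2415, 2566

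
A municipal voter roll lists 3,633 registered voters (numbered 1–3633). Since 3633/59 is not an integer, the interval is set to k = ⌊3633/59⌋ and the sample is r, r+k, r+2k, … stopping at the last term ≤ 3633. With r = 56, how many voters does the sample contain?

k = ⌊3633/59⌋ = 61
Achieved size = ⌊(3633 − 56)/61⌋ + 1 = ⌊3577/61⌋ + 1 = 58 + 1 = 59
(last selection: 56 + 58×61 = 3594 ≤ 3633; next would be 3655 > 3633)

59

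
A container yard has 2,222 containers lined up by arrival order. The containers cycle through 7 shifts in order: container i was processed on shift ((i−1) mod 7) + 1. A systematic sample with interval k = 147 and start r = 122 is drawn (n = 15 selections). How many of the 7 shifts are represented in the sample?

1

Consecutive selections differ by k = 147, so their shift numbers differ by 147 mod 7 = 0.
gcd(147, 7) = 7, so the sample visits 7/7 = 1 distinct residues mod 7.
Start 122 is shift 3; the shifts hit are 3.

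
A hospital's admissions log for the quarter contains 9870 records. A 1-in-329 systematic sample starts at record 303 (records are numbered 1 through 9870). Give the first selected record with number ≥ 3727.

k = 329
Steps past start: ⌈(3727 − 303)/329⌉ = ⌈3424/329⌉ = 11
Selected record: 303 + 11×329 = 3922

3922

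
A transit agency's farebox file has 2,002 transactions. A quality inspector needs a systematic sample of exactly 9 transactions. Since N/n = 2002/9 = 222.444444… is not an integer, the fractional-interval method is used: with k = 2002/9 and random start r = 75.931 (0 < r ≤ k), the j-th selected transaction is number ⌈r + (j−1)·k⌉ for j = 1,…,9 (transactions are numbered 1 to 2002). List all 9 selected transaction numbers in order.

76, 299, 521, 744, 966, 1189, 1411, 1634, 1856

j=1: r + 0k = 75.931 → ⌈·⌉ = 76
j=2: r + 1k = 298.375444… → ⌈·⌉ = 299
j=3: r + 2k = 520.819888… → ⌈·⌉ = 521
j=4: r + 3k = 743.264333… → ⌈·⌉ = 744
j=5: r + 4k = 965.708777… → ⌈·⌉ = 966
j=6: r + 5k = 1188.153222… → ⌈·⌉ = 1189
j=7: r + 6k = 1410.597666… → ⌈·⌉ = 1411
j=8: r + 7k = 1633.042111… → ⌈·⌉ = 1634
j=9: r + 8k = 1855.486555… → ⌈·⌉ = 1856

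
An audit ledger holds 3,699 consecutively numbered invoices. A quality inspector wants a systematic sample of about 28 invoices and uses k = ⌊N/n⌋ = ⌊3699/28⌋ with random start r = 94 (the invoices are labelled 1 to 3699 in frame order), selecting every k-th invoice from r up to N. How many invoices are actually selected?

k = ⌊3699/28⌋ = 132
Achieved size = ⌊(3699 − 94)/132⌋ + 1 = ⌊3605/132⌋ + 1 = 27 + 1 = 28
(last selection: 94 + 27×132 = 3658 ≤ 3699; next would be 3790 > 3699)

28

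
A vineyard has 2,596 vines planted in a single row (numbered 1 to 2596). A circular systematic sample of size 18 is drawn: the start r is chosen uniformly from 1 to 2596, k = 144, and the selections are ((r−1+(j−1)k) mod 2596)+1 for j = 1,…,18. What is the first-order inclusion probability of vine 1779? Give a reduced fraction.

For each position j, as r ranges over 1…2596 the j-th selection hits every vine exactly once, so vine 1779 is selected for exactly 18 of the 2596 starts.
Inclusion probability = 18/2596 = 9/1298.

9/1298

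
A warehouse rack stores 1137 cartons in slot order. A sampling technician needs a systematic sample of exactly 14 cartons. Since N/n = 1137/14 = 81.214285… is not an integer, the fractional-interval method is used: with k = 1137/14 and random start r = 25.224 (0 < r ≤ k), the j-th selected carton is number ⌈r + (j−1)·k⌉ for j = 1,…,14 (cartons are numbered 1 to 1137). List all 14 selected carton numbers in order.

j=1: r + 0k = 25.224 → ⌈·⌉ = 26
j=2: r + 1k = 106.438285… → ⌈·⌉ = 107
j=3: r + 2k = 187.652571… → ⌈·⌉ = 188
j=4: r + 3k = 268.866857… → ⌈·⌉ = 269
j=5: r + 4k = 350.081142… → ⌈·⌉ = 351
j=6: r + 5k = 431.295428… → ⌈·⌉ = 432
j=7: r + 6k = 512.509714… → ⌈·⌉ = 513
j=8: r + 7k = 593.724 → ⌈·⌉ = 594
j=9: r + 8k = 674.938285… → ⌈·⌉ = 675
j=10: r + 9k = 756.152571… → ⌈·⌉ = 757
j=11: r + 10k = 837.366857… → ⌈·⌉ = 838
j=12: r + 11k = 918.581142… → ⌈·⌉ = 919
j=13: r + 12k = 999.795428… → ⌈·⌉ = 1000
j=14: r + 13k = 1081.009714… → ⌈·⌉ = 1082

26, 107, 188, 269, 351, 432, 513, 594, 675, 757, 838, 919, 1000, 1082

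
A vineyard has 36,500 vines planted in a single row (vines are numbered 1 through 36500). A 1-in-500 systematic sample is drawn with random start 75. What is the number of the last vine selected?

k = 500
73rd selection = r + (73−1)·k = 75 + 72×500 = 75 + 36000 = 36075

36075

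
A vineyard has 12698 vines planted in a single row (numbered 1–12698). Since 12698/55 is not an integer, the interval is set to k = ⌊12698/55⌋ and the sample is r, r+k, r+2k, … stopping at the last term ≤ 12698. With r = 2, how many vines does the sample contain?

56

k = ⌊12698/55⌋ = 230
Achieved size = ⌊(12698 − 2)/230⌋ + 1 = ⌊12696/230⌋ + 1 = 55 + 1 = 56
(last selection: 2 + 55×230 = 12652 ≤ 12698; next would be 12882 > 12698)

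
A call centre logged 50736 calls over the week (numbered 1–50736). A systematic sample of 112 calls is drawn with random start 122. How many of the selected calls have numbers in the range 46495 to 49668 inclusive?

7

k = 50736/112 = 453
First selection ≥ 46495: 122 + ⌈(46495−122)/453⌉·453 = 122 + 103×453 = 46781
Last selection ≤ 49668: 122 + ⌊(49668−122)/453⌋·453 = 122 + 109×453 = 49499
Count = 109 − 103 + 1 = 7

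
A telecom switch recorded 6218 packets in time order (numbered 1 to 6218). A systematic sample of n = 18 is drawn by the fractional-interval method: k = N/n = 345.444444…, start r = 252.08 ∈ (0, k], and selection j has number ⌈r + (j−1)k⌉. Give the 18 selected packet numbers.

253, 598, 943, 1289, 1634, 1980, 2325, 2671, 3016, 3362, 3707, 4052, 4398, 4743, 5089, 5434, 5780, 6125

j=1: r + 0k = 252.08 → ⌈·⌉ = 253
j=2: r + 1k = 597.524444… → ⌈·⌉ = 598
j=3: r + 2k = 942.968888… → ⌈·⌉ = 943
j=4: r + 3k = 1288.413333… → ⌈·⌉ = 1289
j=5: r + 4k = 1633.857777… → ⌈·⌉ = 1634
j=6: r + 5k = 1979.302222… → ⌈·⌉ = 1980
j=7: r + 6k = 2324.746666… → ⌈·⌉ = 2325
j=8: r + 7k = 2670.191111… → ⌈·⌉ = 2671
j=9: r + 8k = 3015.635555… → ⌈·⌉ = 3016
j=10: r + 9k = 3361.08 → ⌈·⌉ = 3362
j=11: r + 10k = 3706.524444… → ⌈·⌉ = 3707
j=12: r + 11k = 4051.968888… → ⌈·⌉ = 4052
j=13: r + 12k = 4397.413333… → ⌈·⌉ = 4398
j=14: r + 13k = 4742.857777… → ⌈·⌉ = 4743
j=15: r + 14k = 5088.302222… → ⌈·⌉ = 5089
j=16: r + 15k = 5433.746666… → ⌈·⌉ = 5434
j=17: r + 16k = 5779.191111… → ⌈·⌉ = 5780
j=18: r + 17k = 6124.635555… → ⌈·⌉ = 6125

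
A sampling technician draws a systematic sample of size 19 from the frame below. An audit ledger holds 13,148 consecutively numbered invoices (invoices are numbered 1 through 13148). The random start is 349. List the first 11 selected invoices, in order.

k = N/n = 13148/19 = 692
invoice 1: 349
invoice 2: 349 + 692 = 1041
invoice 3: 1041 + 692 = 1733
invoice 4: 1733 + 692 = 2425
invoice 5: 2425 + 692 = 3117
invoice 6: 3117 + 692 = 3809
invoice 7: 3809 + 692 = 4501
invoice 8: 4501 + 692 = 5193
invoice 9: 5193 + 692 = 5885
invoice 10: 5885 + 692 = 6577
invoice 11: 6577 + 692 = 7269

349, 1041, 1733, 2425, 3117, 3809, 4501, 5193, 5885, 6577, 7269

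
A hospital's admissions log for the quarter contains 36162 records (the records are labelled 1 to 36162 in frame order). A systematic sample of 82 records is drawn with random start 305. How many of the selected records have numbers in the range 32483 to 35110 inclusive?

6

k = 36162/82 = 441
First selection ≥ 32483: 305 + ⌈(32483−305)/441⌉·441 = 305 + 73×441 = 32498
Last selection ≤ 35110: 305 + ⌊(35110−305)/441⌋·441 = 305 + 78×441 = 34703
Count = 78 − 73 + 1 = 6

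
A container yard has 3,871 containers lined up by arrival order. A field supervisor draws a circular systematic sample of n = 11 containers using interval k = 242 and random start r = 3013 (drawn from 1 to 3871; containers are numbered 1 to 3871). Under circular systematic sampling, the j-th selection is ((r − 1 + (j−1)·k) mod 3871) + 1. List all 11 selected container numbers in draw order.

Selection 1: 3013
Selection 2: 3013 + 242 = 3255
Selection 3: 3255 + 242 = 3497
Selection 4: 3497 + 242 = 3739
Selection 5: 3739 + 242 = 3981 → 3981 − 3871 = 110
Selection 6: 110 + 242 = 352
Selection 7: 352 + 242 = 594
Selection 8: 594 + 242 = 836
Selection 9: 836 + 242 = 1078
Selection 10: 1078 + 242 = 1320
Selection 11: 1320 + 242 = 1562

3013, 3255, 3497, 3739, 110, 352, 594, 836, 1078, 1320, 1562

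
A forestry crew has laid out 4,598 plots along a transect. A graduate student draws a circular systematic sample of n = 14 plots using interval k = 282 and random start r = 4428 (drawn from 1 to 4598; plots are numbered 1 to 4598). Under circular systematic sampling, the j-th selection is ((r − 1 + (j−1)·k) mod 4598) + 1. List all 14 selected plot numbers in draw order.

Selection 1: 4428
Selection 2: 4428 + 282 = 4710 → 4710 − 4598 = 112
Selection 3: 112 + 282 = 394
Selection 4: 394 + 282 = 676
Selection 5: 676 + 282 = 958
Selection 6: 958 + 282 = 1240
Selection 7: 1240 + 282 = 1522
Selection 8: 1522 + 282 = 1804
Selection 9: 1804 + 282 = 2086
Selection 10: 2086 + 282 = 2368
Selection 11: 2368 + 282 = 2650
Selection 12: 2650 + 282 = 2932
Selection 13: 2932 + 282 = 3214
Selection 14: 3214 + 282 = 3496

4428, 112, 394, 676, 958, 1240, 1522, 1804, 2086, 2368, 2650, 2932, 3214, 3496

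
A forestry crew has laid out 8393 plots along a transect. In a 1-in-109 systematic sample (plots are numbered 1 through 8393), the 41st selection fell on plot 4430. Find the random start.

k = 109
r = 4430 − (41−1)×109 = 4430 − 4360 = 70

70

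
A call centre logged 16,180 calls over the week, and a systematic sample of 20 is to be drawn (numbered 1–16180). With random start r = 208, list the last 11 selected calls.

k = N/n = 16180/20 = 809
10th selection = 208 + 9×809 = 7489
11th: 7489 + 809 = 8298
12th: 8298 + 809 = 9107
13th: 9107 + 809 = 9916
14th: 9916 + 809 = 10725
15th: 10725 + 809 = 11534
16th: 11534 + 809 = 12343
17th: 12343 + 809 = 13152
18th: 13152 + 809 = 13961
19th: 13961 + 809 = 14770
20th: 14770 + 809 = 15579

7489, 8298, 9107, 9916, 10725, 11534, 12343, 13152, 13961, 14770, 15579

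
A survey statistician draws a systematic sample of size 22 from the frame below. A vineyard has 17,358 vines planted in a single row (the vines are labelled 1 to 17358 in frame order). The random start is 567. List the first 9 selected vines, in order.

567, 1356, 2145, 2934, 3723, 4512, 5301, 6090, 6879

k = N/n = 17358/22 = 789
vine 1: 567
vine 2: 567 + 789 = 1356
vine 3: 1356 + 789 = 2145
vine 4: 2145 + 789 = 2934
vine 5: 2934 + 789 = 3723
vine 6: 3723 + 789 = 4512
vine 7: 4512 + 789 = 5301
vine 8: 5301 + 789 = 6090
vine 9: 6090 + 789 = 6879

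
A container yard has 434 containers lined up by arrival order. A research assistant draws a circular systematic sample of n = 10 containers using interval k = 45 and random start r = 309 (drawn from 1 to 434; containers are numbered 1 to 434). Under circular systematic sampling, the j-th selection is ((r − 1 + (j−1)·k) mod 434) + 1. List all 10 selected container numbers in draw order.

Selection 1: 309
Selection 2: 309 + 45 = 354
Selection 3: 354 + 45 = 399
Selection 4: 399 + 45 = 444 → 444 − 434 = 10
Selection 5: 10 + 45 = 55
Selection 6: 55 + 45 = 100
Selection 7: 100 + 45 = 145
Selection 8: 145 + 45 = 190
Selection 9: 190 + 45 = 235
Selection 10: 235 + 45 = 280

309, 354, 399, 10, 55, 100, 145, 190, 235, 280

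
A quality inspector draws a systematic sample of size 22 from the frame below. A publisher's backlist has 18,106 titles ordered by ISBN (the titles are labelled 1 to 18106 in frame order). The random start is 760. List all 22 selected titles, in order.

760, 1583, 2406, 3229, 4052, 4875, 5698, 6521, 7344, 8167, 8990, 9813, 10636, 11459, 12282, 13105, 13928, 14751, 15574, 16397, 17220, 18043

k = N/n = 18106/22 = 823
title 1: 760
title 2: 760 + 823 = 1583
title 3: 1583 + 823 = 2406
title 4: 2406 + 823 = 3229
title 5: 3229 + 823 = 4052
title 6: 4052 + 823 = 4875
title 7: 4875 + 823 = 5698
title 8: 5698 + 823 = 6521
title 9: 6521 + 823 = 7344
title 10: 7344 + 823 = 8167
title 11: 8167 + 823 = 8990
title 12: 8990 + 823 = 9813
title 13: 9813 + 823 = 10636
title 14: 10636 + 823 = 11459
title 15: 11459 + 823 = 12282
title 16: 12282 + 823 = 13105
title 17: 13105 + 823 = 13928
title 18: 13928 + 823 = 14751
title 19: 14751 + 823 = 15574
title 20: 15574 + 823 = 16397
title 21: 16397 + 823 = 17220
title 22: 17220 + 823 = 18043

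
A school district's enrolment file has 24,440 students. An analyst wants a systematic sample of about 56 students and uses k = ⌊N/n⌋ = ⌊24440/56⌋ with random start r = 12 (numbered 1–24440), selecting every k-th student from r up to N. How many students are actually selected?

57

k = ⌊24440/56⌋ = 436
Achieved size = ⌊(24440 − 12)/436⌋ + 1 = ⌊24428/436⌋ + 1 = 56 + 1 = 57
(last selection: 12 + 56×436 = 24428 ≤ 24440; next would be 24864 > 24440)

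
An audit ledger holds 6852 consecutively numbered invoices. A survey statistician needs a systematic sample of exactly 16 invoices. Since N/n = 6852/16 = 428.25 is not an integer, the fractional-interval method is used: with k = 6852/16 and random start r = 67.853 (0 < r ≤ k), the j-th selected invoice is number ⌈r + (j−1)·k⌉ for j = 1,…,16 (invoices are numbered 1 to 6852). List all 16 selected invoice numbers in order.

j=1: r + 0k = 67.853 → ⌈·⌉ = 68
j=2: r + 1k = 496.103 → ⌈·⌉ = 497
j=3: r + 2k = 924.353 → ⌈·⌉ = 925
j=4: r + 3k = 1352.603 → ⌈·⌉ = 1353
j=5: r + 4k = 1780.853 → ⌈·⌉ = 1781
j=6: r + 5k = 2209.103 → ⌈·⌉ = 2210
j=7: r + 6k = 2637.353 → ⌈·⌉ = 2638
j=8: r + 7k = 3065.603 → ⌈·⌉ = 3066
j=9: r + 8k = 3493.853 → ⌈·⌉ = 3494
j=10: r + 9k = 3922.103 → ⌈·⌉ = 3923
j=11: r + 10k = 4350.353 → ⌈·⌉ = 4351
j=12: r + 11k = 4778.603 → ⌈·⌉ = 4779
j=13: r + 12k = 5206.853 → ⌈·⌉ = 5207
j=14: r + 13k = 5635.103 → ⌈·⌉ = 5636
j=15: r + 14k = 6063.353 → ⌈·⌉ = 6064
j=16: r + 15k = 6491.603 → ⌈·⌉ = 6492

68, 497, 925, 1353, 1781, 2210, 2638, 3066, 3494, 3923, 4351, 4779, 5207, 5636, 6064, 6492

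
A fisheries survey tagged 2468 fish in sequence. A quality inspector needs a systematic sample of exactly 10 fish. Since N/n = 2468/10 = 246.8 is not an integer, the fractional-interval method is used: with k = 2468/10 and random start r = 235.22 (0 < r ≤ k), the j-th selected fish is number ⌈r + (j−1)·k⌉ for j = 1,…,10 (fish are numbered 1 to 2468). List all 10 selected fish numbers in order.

236, 483, 729, 976, 1223, 1470, 1717, 1963, 2210, 2457

j=1: r + 0k = 235.22 → ⌈·⌉ = 236
j=2: r + 1k = 482.02 → ⌈·⌉ = 483
j=3: r + 2k = 728.82 → ⌈·⌉ = 729
j=4: r + 3k = 975.62 → ⌈·⌉ = 976
j=5: r + 4k = 1222.42 → ⌈·⌉ = 1223
j=6: r + 5k = 1469.22 → ⌈·⌉ = 1470
j=7: r + 6k = 1716.02 → ⌈·⌉ = 1717
j=8: r + 7k = 1962.82 → ⌈·⌉ = 1963
j=9: r + 8k = 2209.62 → ⌈·⌉ = 2210
j=10: r + 9k = 2456.42 → ⌈·⌉ = 2457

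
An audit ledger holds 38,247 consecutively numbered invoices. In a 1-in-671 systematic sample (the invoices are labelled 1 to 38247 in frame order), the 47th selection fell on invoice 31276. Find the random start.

k = 671
r = 31276 − (47−1)×671 = 31276 − 30866 = 410

410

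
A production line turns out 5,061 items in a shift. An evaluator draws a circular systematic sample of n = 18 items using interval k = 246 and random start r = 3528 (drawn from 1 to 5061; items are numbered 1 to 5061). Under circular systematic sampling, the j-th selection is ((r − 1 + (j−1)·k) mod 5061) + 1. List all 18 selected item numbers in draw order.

Selection 1: 3528
Selection 2: 3528 + 246 = 3774
Selection 3: 3774 + 246 = 4020
Selection 4: 4020 + 246 = 4266
Selection 5: 4266 + 246 = 4512
Selection 6: 4512 + 246 = 4758
Selection 7: 4758 + 246 = 5004
Selection 8: 5004 + 246 = 5250 → 5250 − 5061 = 189
Selection 9: 189 + 246 = 435
Selection 10: 435 + 246 = 681
Selection 11: 681 + 246 = 927
Selection 12: 927 + 246 = 1173
Selection 13: 1173 + 246 = 1419
Selection 14: 1419 + 246 = 1665
Selection 15: 1665 + 246 = 1911
Selection 16: 1911 + 246 = 2157
Selection 17: 2157 + 246 = 2403
Selection 18: 2403 + 246 = 2649

3528, 3774, 4020, 4266, 4512, 4758, 5004, 189, 435, 681, 927, 1173, 1419, 1665, 1911, 2157, 2403, 2649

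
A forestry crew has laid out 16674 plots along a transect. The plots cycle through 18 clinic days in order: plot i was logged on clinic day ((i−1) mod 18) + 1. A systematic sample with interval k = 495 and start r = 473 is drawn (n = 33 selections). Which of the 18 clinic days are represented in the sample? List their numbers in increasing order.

5, 14

Consecutive selections differ by k = 495, so their clinic day numbers differ by 495 mod 18 = 9.
gcd(495, 18) = 9, so the sample visits 18/9 = 2 distinct residues mod 18.
Start 473 is clinic day 5; the clinic days hit are 5, 14.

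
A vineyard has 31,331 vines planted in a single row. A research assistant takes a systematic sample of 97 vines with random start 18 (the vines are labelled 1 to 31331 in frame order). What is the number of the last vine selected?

k = 31331/97 = 323
97th selection = r + (97−1)·k = 18 + 96×323 = 18 + 31008 = 31026

31026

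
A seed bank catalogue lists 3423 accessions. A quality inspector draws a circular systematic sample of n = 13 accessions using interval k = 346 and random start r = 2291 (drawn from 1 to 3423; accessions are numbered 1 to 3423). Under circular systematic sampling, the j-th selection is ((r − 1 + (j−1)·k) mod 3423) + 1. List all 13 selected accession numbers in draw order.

Selection 1: 2291
Selection 2: 2291 + 346 = 2637
Selection 3: 2637 + 346 = 2983
Selection 4: 2983 + 346 = 3329
Selection 5: 3329 + 346 = 3675 → 3675 − 3423 = 252
Selection 6: 252 + 346 = 598
Selection 7: 598 + 346 = 944
Selection 8: 944 + 346 = 1290
Selection 9: 1290 + 346 = 1636
Selection 10: 1636 + 346 = 1982
Selection 11: 1982 + 346 = 2328
Selection 12: 2328 + 346 = 2674
Selection 13: 2674 + 346 = 3020

2291, 2637, 2983, 3329, 252, 598, 944, 1290, 1636, 1982, 2328, 2674, 3020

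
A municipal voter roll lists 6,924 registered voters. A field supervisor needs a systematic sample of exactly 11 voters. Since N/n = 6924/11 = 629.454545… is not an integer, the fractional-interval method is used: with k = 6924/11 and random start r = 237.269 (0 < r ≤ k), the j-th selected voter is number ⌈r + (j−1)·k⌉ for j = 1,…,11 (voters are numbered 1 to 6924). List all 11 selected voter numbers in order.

j=1: r + 0k = 237.269 → ⌈·⌉ = 238
j=2: r + 1k = 866.723545… → ⌈·⌉ = 867
j=3: r + 2k = 1496.178090… → ⌈·⌉ = 1497
j=4: r + 3k = 2125.632636… → ⌈·⌉ = 2126
j=5: r + 4k = 2755.087181… → ⌈·⌉ = 2756
j=6: r + 5k = 3384.541727… → ⌈·⌉ = 3385
j=7: r + 6k = 4013.996272… → ⌈·⌉ = 4014
j=8: r + 7k = 4643.450818… → ⌈·⌉ = 4644
j=9: r + 8k = 5272.905363… → ⌈·⌉ = 5273
j=10: r + 9k = 5902.359909… → ⌈·⌉ = 5903
j=11: r + 10k = 6531.814454… → ⌈·⌉ = 6532

238, 867, 1497, 2126, 2756, 3385, 4014, 4644, 5273, 5903, 6532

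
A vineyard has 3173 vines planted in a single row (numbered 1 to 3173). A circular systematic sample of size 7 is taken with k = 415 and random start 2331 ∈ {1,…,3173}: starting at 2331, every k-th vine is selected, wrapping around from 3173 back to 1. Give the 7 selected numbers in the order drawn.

2331, 2746, 3161, 403, 818, 1233, 1648

Selection 1: 2331
Selection 2: 2331 + 415 = 2746
Selection 3: 2746 + 415 = 3161
Selection 4: 3161 + 415 = 3576 → 3576 − 3173 = 403
Selection 5: 403 + 415 = 818
Selection 6: 818 + 415 = 1233
Selection 7: 1233 + 415 = 1648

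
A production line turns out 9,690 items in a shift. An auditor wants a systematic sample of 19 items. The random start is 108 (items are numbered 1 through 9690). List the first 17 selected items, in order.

k = N/n = 9690/19 = 510
item 1: 108
item 2: 108 + 510 = 618
item 3: 618 + 510 = 1128
item 4: 1128 + 510 = 1638
item 5: 1638 + 510 = 2148
item 6: 2148 + 510 = 2658
item 7: 2658 + 510 = 3168
item 8: 3168 + 510 = 3678
item 9: 3678 + 510 = 4188
item 10: 4188 + 510 = 4698
item 11: 4698 + 510 = 5208
item 12: 5208 + 510 = 5718
item 13: 5718 + 510 = 6228
item 14: 6228 + 510 = 6738
item 15: 6738 + 510 = 7248
item 16: 7248 + 510 = 7758
item 17: 7758 + 510 = 8268

108, 618, 1128, 1638, 2148, 2658, 3168, 3678, 4188, 4698, 5208, 5718, 6228, 6738, 7248, 7758, 8268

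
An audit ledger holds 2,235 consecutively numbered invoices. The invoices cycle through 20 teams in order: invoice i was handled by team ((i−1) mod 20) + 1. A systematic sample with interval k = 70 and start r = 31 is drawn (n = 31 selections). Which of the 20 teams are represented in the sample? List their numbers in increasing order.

Consecutive selections differ by k = 70, so their team numbers differ by 70 mod 20 = 10.
gcd(70, 20) = 10, so the sample visits 20/10 = 2 distinct residues mod 20.
Start 31 is team 11; the teams hit are 1, 11.

1, 11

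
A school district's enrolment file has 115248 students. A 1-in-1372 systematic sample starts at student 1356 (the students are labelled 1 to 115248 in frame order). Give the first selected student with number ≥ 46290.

46632

k = 1372
Steps past start: ⌈(46290 − 1356)/1372⌉ = ⌈44934/1372⌉ = 33
Selected student: 1356 + 33×1372 = 46632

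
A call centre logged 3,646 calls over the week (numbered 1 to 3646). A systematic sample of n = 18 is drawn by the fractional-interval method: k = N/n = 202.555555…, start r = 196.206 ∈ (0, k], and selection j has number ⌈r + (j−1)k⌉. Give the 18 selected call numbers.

197, 399, 602, 804, 1007, 1209, 1412, 1615, 1817, 2020, 2222, 2425, 2627, 2830, 3032, 3235, 3438, 3640

j=1: r + 0k = 196.206 → ⌈·⌉ = 197
j=2: r + 1k = 398.761555… → ⌈·⌉ = 399
j=3: r + 2k = 601.317111… → ⌈·⌉ = 602
j=4: r + 3k = 803.872666… → ⌈·⌉ = 804
j=5: r + 4k = 1006.428222… → ⌈·⌉ = 1007
j=6: r + 5k = 1208.983777… → ⌈·⌉ = 1209
j=7: r + 6k = 1411.539333… → ⌈·⌉ = 1412
j=8: r + 7k = 1614.094888… → ⌈·⌉ = 1615
j=9: r + 8k = 1816.650444… → ⌈·⌉ = 1817
j=10: r + 9k = 2019.206 → ⌈·⌉ = 2020
j=11: r + 10k = 2221.761555… → ⌈·⌉ = 2222
j=12: r + 11k = 2424.317111… → ⌈·⌉ = 2425
j=13: r + 12k = 2626.872666… → ⌈·⌉ = 2627
j=14: r + 13k = 2829.428222… → ⌈·⌉ = 2830
j=15: r + 14k = 3031.983777… → ⌈·⌉ = 3032
j=16: r + 15k = 3234.539333… → ⌈·⌉ = 3235
j=17: r + 16k = 3437.094888… → ⌈·⌉ = 3438
j=18: r + 17k = 3639.650444… → ⌈·⌉ = 3640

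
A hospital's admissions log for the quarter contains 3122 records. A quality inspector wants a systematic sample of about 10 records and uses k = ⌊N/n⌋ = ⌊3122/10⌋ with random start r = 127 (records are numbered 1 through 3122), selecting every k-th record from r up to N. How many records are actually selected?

k = ⌊3122/10⌋ = 312
Achieved size = ⌊(3122 − 127)/312⌋ + 1 = ⌊2995/312⌋ + 1 = 9 + 1 = 10
(last selection: 127 + 9×312 = 2935 ≤ 3122; next would be 3247 > 3122)

10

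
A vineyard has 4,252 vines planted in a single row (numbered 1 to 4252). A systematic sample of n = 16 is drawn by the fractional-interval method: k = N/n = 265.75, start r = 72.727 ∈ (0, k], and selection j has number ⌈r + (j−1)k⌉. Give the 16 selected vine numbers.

j=1: r + 0k = 72.727 → ⌈·⌉ = 73
j=2: r + 1k = 338.477 → ⌈·⌉ = 339
j=3: r + 2k = 604.227 → ⌈·⌉ = 605
j=4: r + 3k = 869.977 → ⌈·⌉ = 870
j=5: r + 4k = 1135.727 → ⌈·⌉ = 1136
j=6: r + 5k = 1401.477 → ⌈·⌉ = 1402
j=7: r + 6k = 1667.227 → ⌈·⌉ = 1668
j=8: r + 7k = 1932.977 → ⌈·⌉ = 1933
j=9: r + 8k = 2198.727 → ⌈·⌉ = 2199
j=10: r + 9k = 2464.477 → ⌈·⌉ = 2465
j=11: r + 10k = 2730.227 → ⌈·⌉ = 2731
j=12: r + 11k = 2995.977 → ⌈·⌉ = 2996
j=13: r + 12k = 3261.727 → ⌈·⌉ = 3262
j=14: r + 13k = 3527.477 → ⌈·⌉ = 3528
j=15: r + 14k = 3793.227 → ⌈·⌉ = 3794
j=16: r + 15k = 4058.977 → ⌈·⌉ = 4059

73, 339, 605, 870, 1136, 1402, 1668, 1933, 2199, 2465, 2731, 2996, 3262, 3528, 3794, 4059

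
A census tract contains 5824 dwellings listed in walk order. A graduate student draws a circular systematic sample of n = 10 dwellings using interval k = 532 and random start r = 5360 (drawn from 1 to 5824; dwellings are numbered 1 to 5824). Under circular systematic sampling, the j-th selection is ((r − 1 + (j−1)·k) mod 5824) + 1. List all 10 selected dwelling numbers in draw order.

5360, 68, 600, 1132, 1664, 2196, 2728, 3260, 3792, 4324

Selection 1: 5360
Selection 2: 5360 + 532 = 5892 → 5892 − 5824 = 68
Selection 3: 68 + 532 = 600
Selection 4: 600 + 532 = 1132
Selection 5: 1132 + 532 = 1664
Selection 6: 1664 + 532 = 2196
Selection 7: 2196 + 532 = 2728
Selection 8: 2728 + 532 = 3260
Selection 9: 3260 + 532 = 3792
Selection 10: 3792 + 532 = 4324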